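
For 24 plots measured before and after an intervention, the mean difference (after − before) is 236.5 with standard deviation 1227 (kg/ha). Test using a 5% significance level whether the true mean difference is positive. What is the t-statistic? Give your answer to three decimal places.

H0: μ_d = 0; H1: μ_d > 0 (paired t-test on the differences, right-tailed).
t = d̄/(s_d/√n) = 236.5/(1227/√24) = 0.944
df = n − 1 = 23
p-value = P(T ≥ 0.944) ≈ 0.1774
Since p ≈ 0.1774 > α = 0.05, fail to reject H0; the evidence is not statistically significant.

0.944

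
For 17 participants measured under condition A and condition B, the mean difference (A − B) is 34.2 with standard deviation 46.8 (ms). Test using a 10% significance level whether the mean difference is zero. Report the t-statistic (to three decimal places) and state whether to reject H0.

H0: μ_d = 0; H1: μ_d ≠ 0 (paired t-test on the differences, two-sided).
t = d̄/(s_d/√n) = 34.2/(46.8/√17) = 3.013
df = n − 1 = 16
Two-sided p-value ≈ 0.008
Since p ≈ 0.008 < α = 0.1, reject H0; the data support H1.

t = 3.013; reject H0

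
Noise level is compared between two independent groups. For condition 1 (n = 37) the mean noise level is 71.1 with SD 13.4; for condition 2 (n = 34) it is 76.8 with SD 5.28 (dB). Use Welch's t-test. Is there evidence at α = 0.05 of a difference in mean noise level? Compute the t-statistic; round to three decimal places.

-2.393

Let group 1 = condition 1, group 2 = condition 2. H0: μ_1 = μ_2; H1: μ_1 ≠ μ_2 (Welch's two-sample t-test, two-sided).
t = (x̄_1 − x̄_2)/√(s_1²/n_1 + s_2²/n_2) = (71.1 − 76.8)/√(13.4²/37 + 5.28²/34) = -2.393
Welch–Satterthwaite df ≈ 47.71
Two-sided p-value ≈ 0.0207
Since p ≈ 0.0207 < α = 0.05, reject H0; the data support H1.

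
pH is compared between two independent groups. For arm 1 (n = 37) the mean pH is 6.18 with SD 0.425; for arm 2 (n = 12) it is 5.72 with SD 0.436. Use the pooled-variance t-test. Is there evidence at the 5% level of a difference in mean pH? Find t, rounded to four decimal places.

Let group 1 = arm 1, group 2 = arm 2. H0: μ_1 = μ_2; H1: μ_1 ≠ μ_2 (two-sample pooled-variance t-test, two-sided).
s_p² = [(37−1)·0.425² + (12−1)·0.436²]/(37+12−2) = 0.182842
t = (6.18 − 5.72)/√[0.182842·(1/37 + 1/12)] = 3.2383
df = n₁ + n₂ − 2 = 47
Two-sided p-value ≈ 0.002
Since p ≈ 0.002 < α = 0.05, reject H0; the evidence is statistically significant.

3.2383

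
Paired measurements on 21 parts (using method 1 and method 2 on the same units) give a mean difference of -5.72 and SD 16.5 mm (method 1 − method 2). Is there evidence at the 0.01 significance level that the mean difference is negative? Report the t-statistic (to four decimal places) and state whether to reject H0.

t = -1.5886; fail to reject H0

H0: μ_d = 0; H1: μ_d < 0 (paired t-test on the differences, left-tailed).
t = d̄/(s_d/√n) = -5.72/(16.5/√21) = -1.5886
df = n − 1 = 20
p-value = P(T ≤ -1.5886) ≈ 0.064
Since p ≈ 0.064 > α = 0.01, fail to reject H0; the data do not provide sufficient evidence against H0.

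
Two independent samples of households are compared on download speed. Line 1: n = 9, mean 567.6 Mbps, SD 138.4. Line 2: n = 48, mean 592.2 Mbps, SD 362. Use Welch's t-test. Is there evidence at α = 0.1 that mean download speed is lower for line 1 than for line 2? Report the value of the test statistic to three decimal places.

-0.353

Let group 1 = line 1, group 2 = line 2. H0: μ_1 = μ_2; H1: μ_1 < μ_2 (Welch's two-sample t-test, left-tailed).
t = (x̄_1 − x̄_2)/√(s_1²/n_1 + s_2²/n_2) = (567.6 − 592.2)/√(138.4²/9 + 362²/48) = -0.353
Welch–Satterthwaite df ≈ 32.57
p-value = P(T ≤ -0.353) ≈ 0.363
Since p ≈ 0.363 > α = 0.1, fail to reject H0; the evidence is not statistically significant.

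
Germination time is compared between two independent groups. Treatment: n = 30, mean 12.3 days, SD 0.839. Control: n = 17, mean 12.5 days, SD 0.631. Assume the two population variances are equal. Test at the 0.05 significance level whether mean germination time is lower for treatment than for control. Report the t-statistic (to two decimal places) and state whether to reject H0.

Let group 1 = treatment, group 2 = control. H0: μ_1 = μ_2; H1: μ_1 < μ_2 (two-sample pooled-variance t-test, left-tailed).
s_p² = [(30−1)·0.839² + (17−1)·0.631²]/(30+17−2) = 0.595206
t = (12.3 − 12.5)/√[0.595206·(1/30 + 1/17)] = -0.85
df = n₁ + n₂ − 2 = 45
p-value = P(T ≤ -0.85) ≈ 0.1988
Since p ≈ 0.1988 > α = 0.05, fail to reject H0; the evidence is not statistically significant.

t = -0.85; fail to reject H0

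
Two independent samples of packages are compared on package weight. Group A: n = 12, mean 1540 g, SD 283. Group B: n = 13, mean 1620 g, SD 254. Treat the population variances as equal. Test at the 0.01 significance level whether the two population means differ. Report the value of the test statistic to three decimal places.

Let group 1 = group A, group 2 = group B. H0: μ_1 = μ_2; H1: μ_1 ≠ μ_2 (two-sample pooled-variance t-test, two-sided).
s_p² = [(12−1)·283² + (13−1)·254²]/(12+13−2) = 71964
t = (1540 − 1620)/√[71964·(1/12 + 1/13)] = -0.745
df = n₁ + n₂ − 2 = 23
Two-sided p-value ≈ 0.464
Since p ≈ 0.464 > α = 0.01, fail to reject H0; the data do not provide sufficient evidence against H0.

-0.745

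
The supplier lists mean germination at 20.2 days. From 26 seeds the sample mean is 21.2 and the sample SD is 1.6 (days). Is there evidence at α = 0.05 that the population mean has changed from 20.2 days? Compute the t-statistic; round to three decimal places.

H0: μ = 20.2; H1: μ ≠ 20.2 (one-sample t-test, two-sided).
t = (x̄ − μ₀)/(s/√n) = (21.2 − 20.2)/(1.6/√26) = 3.187
df = n − 1 = 25
Two-sided p-value ≈ 0.0038
Since p ≈ 0.0038 < α = 0.05, reject H0; the evidence is statistically significant.

3.187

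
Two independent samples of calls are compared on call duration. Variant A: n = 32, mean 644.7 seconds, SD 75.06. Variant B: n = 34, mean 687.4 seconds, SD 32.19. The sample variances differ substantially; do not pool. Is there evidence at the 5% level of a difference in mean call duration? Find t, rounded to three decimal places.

Let group 1 = variant A, group 2 = variant B. H0: μ_1 = μ_2; H1: μ_1 ≠ μ_2 (Welch's two-sample t-test, two-sided).
t = (x̄_1 − x̄_2)/√(s_1²/n_1 + s_2²/n_2) = (644.7 − 687.4)/√(75.06²/32 + 32.19²/34) = -2.971
Welch–Satterthwaite df ≈ 41.49
Two-sided p-value ≈ 0.0049
Since p ≈ 0.0049 < α = 0.05, reject H0; the evidence is statistically significant.

-2.971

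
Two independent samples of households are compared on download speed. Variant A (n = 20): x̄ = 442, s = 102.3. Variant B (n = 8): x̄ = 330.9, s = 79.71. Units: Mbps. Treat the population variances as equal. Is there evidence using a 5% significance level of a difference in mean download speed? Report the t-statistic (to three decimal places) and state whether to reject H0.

t = 2.745; reject H0

Let group 1 = variant A, group 2 = variant B. H0: μ_1 = μ_2; H1: μ_1 ≠ μ_2 (two-sample pooled-variance t-test, two-sided).
s_p² = [(20−1)·102.3² + (8−1)·79.71²]/(20+8−2) = 9358.32
t = (442 − 330.9)/√[9358.32·(1/20 + 1/8)] = 2.745
df = n₁ + n₂ − 2 = 26
Two-sided p-value ≈ 0.0108
Since p ≈ 0.0108 < α = 0.05, reject H0; the evidence is statistically significant.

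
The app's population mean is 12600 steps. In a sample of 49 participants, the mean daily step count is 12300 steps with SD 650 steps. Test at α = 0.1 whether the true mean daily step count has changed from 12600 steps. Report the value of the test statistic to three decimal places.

-3.231

H0: μ = 12600; H1: μ ≠ 12600 (one-sample t-test, two-sided).
t = (x̄ − μ₀)/(s/√n) = (12300 − 12600)/(650/√49) = -3.231
df = n − 1 = 48
Two-sided p-value ≈ 0.0022
Since p ≈ 0.0022 < α = 0.1, reject H0; the data support H1.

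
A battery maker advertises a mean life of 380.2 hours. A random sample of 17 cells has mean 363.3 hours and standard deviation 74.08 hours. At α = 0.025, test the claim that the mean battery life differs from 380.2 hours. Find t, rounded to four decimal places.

H0: μ = 380.2; H1: μ ≠ 380.2 (one-sample t-test, two-sided).
t = (x̄ − μ₀)/(s/√n) = (363.3 − 380.2)/(74.08/√17) = -0.9406
df = n − 1 = 16
Two-sided p-value ≈ 0.361
Since p ≈ 0.361 > α = 0.025, fail to reject H0; the data do not provide sufficient evidence against H0.

-0.9406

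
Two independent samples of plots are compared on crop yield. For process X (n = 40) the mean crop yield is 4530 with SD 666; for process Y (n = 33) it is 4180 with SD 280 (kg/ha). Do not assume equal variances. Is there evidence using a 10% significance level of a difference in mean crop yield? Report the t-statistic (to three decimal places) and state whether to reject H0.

Let group 1 = process X, group 2 = process Y. H0: μ_1 = μ_2; H1: μ_1 ≠ μ_2 (Welch's two-sample t-test, two-sided).
t = (x̄_1 − x̄_2)/√(s_1²/n_1 + s_2²/n_2) = (4530 − 4180)/√(666²/40 + 280²/33) = 3.016
Welch–Satterthwaite df ≈ 54.46
Two-sided p-value ≈ 0.0039
Since p ≈ 0.0039 < α = 0.1, reject H0; the evidence is statistically significant.

t = 3.016; reject H0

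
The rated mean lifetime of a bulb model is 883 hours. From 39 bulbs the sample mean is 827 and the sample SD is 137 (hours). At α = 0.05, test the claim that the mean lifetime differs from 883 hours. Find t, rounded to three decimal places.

-2.553

H0: μ = 883; H1: μ ≠ 883 (one-sample t-test, two-sided).
t = (x̄ − μ₀)/(s/√n) = (827 − 883)/(137/√39) = -2.553
df = n − 1 = 38
Two-sided p-value ≈ 0.0148
Since p ≈ 0.0148 < α = 0.05, reject H0; the evidence is statistically significant.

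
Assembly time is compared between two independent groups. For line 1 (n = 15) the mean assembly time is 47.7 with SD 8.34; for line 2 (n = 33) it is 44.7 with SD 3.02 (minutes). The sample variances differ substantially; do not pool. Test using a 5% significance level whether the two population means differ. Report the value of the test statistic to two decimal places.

1.35

Let group 1 = line 1, group 2 = line 2. H0: μ_1 = μ_2; H1: μ_1 ≠ μ_2 (Welch's two-sample t-test, two-sided).
t = (x̄_1 − x̄_2)/√(s_1²/n_1 + s_2²/n_2) = (47.7 − 44.7)/√(8.34²/15 + 3.02²/33) = 1.35
Welch–Satterthwaite df ≈ 15.69
Two-sided p-value ≈ 0.1951
Since p ≈ 0.1951 > α = 0.05, fail to reject H0; the data do not provide sufficient evidence against H0.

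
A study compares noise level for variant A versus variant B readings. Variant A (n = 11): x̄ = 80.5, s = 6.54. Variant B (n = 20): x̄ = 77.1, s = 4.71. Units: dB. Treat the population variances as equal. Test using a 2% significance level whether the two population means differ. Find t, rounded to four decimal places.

1.6738

Let group 1 = variant A, group 2 = variant B. H0: μ_1 = μ_2; H1: μ_1 ≠ μ_2 (two-sample pooled-variance t-test, two-sided).
s_p² = [(11−1)·6.54² + (20−1)·4.71²]/(11+20−2) = 29.2832
t = (80.5 − 77.1)/√[29.2832·(1/11 + 1/20)] = 1.6738
df = n₁ + n₂ − 2 = 29
Two-sided p-value ≈ 0.105
Since p ≈ 0.105 > α = 0.02, fail to reject H0; the data do not provide sufficient evidence against H0.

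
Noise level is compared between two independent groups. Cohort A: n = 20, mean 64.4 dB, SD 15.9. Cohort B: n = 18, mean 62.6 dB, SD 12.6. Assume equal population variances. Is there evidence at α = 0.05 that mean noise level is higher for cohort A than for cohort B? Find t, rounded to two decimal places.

Let group 1 = cohort A, group 2 = cohort B. H0: μ_1 = μ_2; H1: μ_1 > μ_2 (two-sample pooled-variance t-test, right-tailed).
s_p² = [(20−1)·15.9² + (18−1)·12.6²]/(20+18−2) = 208.398
t = (64.4 − 62.6)/√[208.398·(1/20 + 1/18)] = 0.38
df = n₁ + n₂ − 2 = 36
p-value = P(T ≥ 0.38) ≈ 0.352
Since p ≈ 0.352 > α = 0.05, fail to reject H0; the data do not provide sufficient evidence against H0.

0.38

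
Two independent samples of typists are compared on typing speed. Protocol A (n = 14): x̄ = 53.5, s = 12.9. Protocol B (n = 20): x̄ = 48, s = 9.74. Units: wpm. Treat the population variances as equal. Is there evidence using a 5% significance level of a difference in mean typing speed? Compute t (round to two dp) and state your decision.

t = 1.42; fail to reject H0

Let group 1 = protocol A, group 2 = protocol B. H0: μ_1 = μ_2; H1: μ_1 ≠ μ_2 (two-sample pooled-variance t-test, two-sided).
s_p² = [(14−1)·12.9² + (20−1)·9.74²]/(14+20−2) = 123.932
t = (53.5 − 48)/√[123.932·(1/14 + 1/20)] = 1.42
df = n₁ + n₂ − 2 = 32
Two-sided p-value ≈ 0.166
Since p ≈ 0.166 > α = 0.05, fail to reject H0; the data do not provide sufficient evidence against H0.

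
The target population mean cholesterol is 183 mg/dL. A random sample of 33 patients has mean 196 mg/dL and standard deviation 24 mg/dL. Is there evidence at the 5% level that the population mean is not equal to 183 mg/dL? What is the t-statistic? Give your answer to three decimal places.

H0: μ = 183; H1: μ ≠ 183 (one-sample t-test, two-sided).
t = (x̄ − μ₀)/(s/√n) = (196 − 183)/(24/√33) = 3.112
df = n − 1 = 32
Two-sided p-value ≈ 0.004
Since p ≈ 0.004 < α = 0.05, reject H0; the data support H1.

3.112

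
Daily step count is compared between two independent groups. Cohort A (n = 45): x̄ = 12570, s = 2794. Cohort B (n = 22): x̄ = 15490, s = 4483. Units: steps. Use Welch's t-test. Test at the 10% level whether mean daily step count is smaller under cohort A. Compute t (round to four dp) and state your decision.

t = -2.8007; reject H0

Let group 1 = cohort A, group 2 = cohort B. H0: μ_1 = μ_2; H1: μ_1 < μ_2 (Welch's two-sample t-test, left-tailed).
t = (x̄_1 − x̄_2)/√(s_1²/n_1 + s_2²/n_2) = (12570 − 15490)/√(2794²/45 + 4483²/22) = -2.8007
Welch–Satterthwaite df ≈ 29.23
p-value = P(T ≤ -2.8007) ≈ 0.0045
Since p ≈ 0.0045 < α = 0.1, reject H0; the data support H1.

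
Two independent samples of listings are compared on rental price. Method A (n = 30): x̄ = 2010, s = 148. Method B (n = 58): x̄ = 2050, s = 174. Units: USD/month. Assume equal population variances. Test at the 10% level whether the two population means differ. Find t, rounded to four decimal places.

-1.0735

Let group 1 = method A, group 2 = method B. H0: μ_1 = μ_2; H1: μ_1 ≠ μ_2 (two-sample pooled-variance t-test, two-sided).
s_p² = [(30−1)·148² + (58−1)·174²]/(30+58−2) = 27452.9
t = (2010 − 2050)/√[27452.9·(1/30 + 1/58)] = -1.0735
df = n₁ + n₂ − 2 = 86
Two-sided p-value ≈ 0.286
Since p ≈ 0.286 > α = 0.1, fail to reject H0; the evidence is not statistically significant.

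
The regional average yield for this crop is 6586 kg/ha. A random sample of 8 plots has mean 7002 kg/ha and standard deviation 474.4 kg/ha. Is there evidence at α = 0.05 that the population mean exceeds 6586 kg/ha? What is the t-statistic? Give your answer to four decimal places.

2.4802

H0: μ = 6586; H1: μ > 6586 (one-sample t-test, right-tailed).
t = (x̄ − μ₀)/(s/√n) = (7002 − 6586)/(474.4/√8) = 2.4802
df = n − 1 = 7
p-value = P(T ≥ 2.4802) ≈ 0.021
Since p ≈ 0.021 < α = 0.05, reject H0; the evidence is statistically significant.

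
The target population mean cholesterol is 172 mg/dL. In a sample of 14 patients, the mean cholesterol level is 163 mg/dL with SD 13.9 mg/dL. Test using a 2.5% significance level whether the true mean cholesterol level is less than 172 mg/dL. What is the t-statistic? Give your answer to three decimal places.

-2.423

H0: μ = 172; H1: μ < 172 (one-sample t-test, left-tailed).
t = (x̄ − μ₀)/(s/√n) = (163 − 172)/(13.9/√14) = -2.423
df = n − 1 = 13
p-value = P(T ≤ -2.423) ≈ 0.015
Since p ≈ 0.015 < α = 0.025, reject H0; the data support H1.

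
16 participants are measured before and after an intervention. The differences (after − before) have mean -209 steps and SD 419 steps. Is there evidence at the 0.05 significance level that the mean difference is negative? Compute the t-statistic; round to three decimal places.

-1.995

H0: μ_d = 0; H1: μ_d < 0 (paired t-test on the differences, left-tailed).
t = d̄/(s_d/√n) = -209/(419/√16) = -1.995
df = n − 1 = 15
p-value = P(T ≤ -1.995) ≈ 0.0323
Since p ≈ 0.0323 < α = 0.05, reject H0; the evidence is statistically significant.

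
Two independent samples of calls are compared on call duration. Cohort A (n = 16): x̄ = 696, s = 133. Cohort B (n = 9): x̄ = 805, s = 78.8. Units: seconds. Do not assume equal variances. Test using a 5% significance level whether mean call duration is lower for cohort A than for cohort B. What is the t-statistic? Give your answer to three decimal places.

Let group 1 = cohort A, group 2 = cohort B. H0: μ_1 = μ_2; H1: μ_1 < μ_2 (Welch's two-sample t-test, left-tailed).
t = (x̄_1 − x̄_2)/√(s_1²/n_1 + s_2²/n_2) = (696 − 805)/√(133²/16 + 78.8²/9) = -2.572
Welch–Satterthwaite df ≈ 22.87
p-value = P(T ≤ -2.572) ≈ 0.009
Since p ≈ 0.009 < α = 0.05, reject H0; the evidence is statistically significant.

-2.572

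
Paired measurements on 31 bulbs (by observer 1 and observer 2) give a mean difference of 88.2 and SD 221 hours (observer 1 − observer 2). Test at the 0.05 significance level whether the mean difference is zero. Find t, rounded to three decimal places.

2.222

H0: μ_d = 0; H1: μ_d ≠ 0 (paired t-test on the differences, two-sided).
t = d̄/(s_d/√n) = 88.2/(221/√31) = 2.222
df = n − 1 = 30
Two-sided p-value ≈ 0.034
Since p ≈ 0.034 < α = 0.05, reject H0; the evidence is statistically significant.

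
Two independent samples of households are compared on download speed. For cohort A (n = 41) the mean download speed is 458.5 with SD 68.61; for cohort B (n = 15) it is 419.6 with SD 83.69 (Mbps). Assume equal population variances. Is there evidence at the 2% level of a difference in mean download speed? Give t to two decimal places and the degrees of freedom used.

Let group 1 = cohort A, group 2 = cohort B. H0: μ_1 = μ_2; H1: μ_1 ≠ μ_2 (two-sample pooled-variance t-test, two-sided).
s_p² = [(41−1)·68.61² + (15−1)·83.69²]/(41+15−2) = 5302.77
t = (458.5 − 419.6)/√[5302.77·(1/41 + 1/15)] = 1.77
df = n₁ + n₂ − 2 = 54
Two-sided p-value ≈ 0.082
Since p ≈ 0.082 > α = 0.02, fail to reject H0; the evidence is not statistically significant.

t = 1.77, df = 54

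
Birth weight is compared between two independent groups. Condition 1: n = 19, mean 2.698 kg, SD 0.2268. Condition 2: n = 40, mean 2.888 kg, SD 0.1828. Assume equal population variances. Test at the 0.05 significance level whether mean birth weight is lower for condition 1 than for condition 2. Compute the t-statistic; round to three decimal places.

-3.448

Let group 1 = condition 1, group 2 = condition 2. H0: μ_1 = μ_2; H1: μ_1 < μ_2 (two-sample pooled-variance t-test, left-tailed).
s_p² = [(19−1)·0.2268² + (40−1)·0.1828²]/(19+40−2) = 0.0391071
t = (2.698 − 2.888)/√[0.0391071·(1/19 + 1/40)] = -3.448
df = n₁ + n₂ − 2 = 57
p-value = P(T ≤ -3.448) ≈ 0.0005
Since p ≈ 0.0005 < α = 0.05, reject H0; the evidence is statistically significant.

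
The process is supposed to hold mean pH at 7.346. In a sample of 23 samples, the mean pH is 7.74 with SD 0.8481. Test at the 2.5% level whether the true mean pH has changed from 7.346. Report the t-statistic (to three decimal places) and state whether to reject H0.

t = 2.228; fail to reject H0

H0: μ = 7.346; H1: μ ≠ 7.346 (one-sample t-test, two-sided).
t = (x̄ − μ₀)/(s/√n) = (7.74 − 7.346)/(0.8481/√23) = 2.228
df = n − 1 = 22
Two-sided p-value ≈ 0.036
Since p ≈ 0.036 > α = 0.025, fail to reject H0; the data do not provide sufficient evidence against H0.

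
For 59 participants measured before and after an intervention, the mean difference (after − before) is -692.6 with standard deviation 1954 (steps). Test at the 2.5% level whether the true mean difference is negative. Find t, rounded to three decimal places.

-2.723

H0: μ_d = 0; H1: μ_d < 0 (paired t-test on the differences, left-tailed).
t = d̄/(s_d/√n) = -692.6/(1954/√59) = -2.723
df = n − 1 = 58
p-value = P(T ≤ -2.723) ≈ 0.004
Since p ≈ 0.004 < α = 0.025, reject H0; the data support H1.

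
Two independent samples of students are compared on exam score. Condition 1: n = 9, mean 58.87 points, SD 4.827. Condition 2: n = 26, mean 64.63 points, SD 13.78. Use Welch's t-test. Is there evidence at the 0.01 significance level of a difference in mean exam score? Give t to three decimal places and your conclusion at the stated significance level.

t = -1.831; fail to reject H0

Let group 1 = condition 1, group 2 = condition 2. H0: μ_1 = μ_2; H1: μ_1 ≠ μ_2 (Welch's two-sample t-test, two-sided).
t = (x̄_1 − x̄_2)/√(s_1²/n_1 + s_2²/n_2) = (58.87 − 64.63)/√(4.827²/9 + 13.78²/26) = -1.831
Welch–Satterthwaite df ≈ 32.93
Two-sided p-value ≈ 0.076
Since p ≈ 0.076 > α = 0.01, fail to reject H0; the data do not provide sufficient evidence against H0.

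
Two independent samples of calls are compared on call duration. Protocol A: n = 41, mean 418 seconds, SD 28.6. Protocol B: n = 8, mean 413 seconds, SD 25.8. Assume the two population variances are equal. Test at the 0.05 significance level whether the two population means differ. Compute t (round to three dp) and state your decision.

Let group 1 = protocol A, group 2 = protocol B. H0: μ_1 = μ_2; H1: μ_1 ≠ μ_2 (two-sample pooled-variance t-test, two-sided).
s_p² = [(41−1)·28.6² + (8−1)·25.8²]/(41+8−2) = 795.274
t = (418 − 413)/√[795.274·(1/41 + 1/8)] = 0.459
df = n₁ + n₂ − 2 = 47
Two-sided p-value ≈ 0.649
Since p ≈ 0.649 > α = 0.05, fail to reject H0; the evidence is not statistically significant.

t = 0.459; fail to reject H0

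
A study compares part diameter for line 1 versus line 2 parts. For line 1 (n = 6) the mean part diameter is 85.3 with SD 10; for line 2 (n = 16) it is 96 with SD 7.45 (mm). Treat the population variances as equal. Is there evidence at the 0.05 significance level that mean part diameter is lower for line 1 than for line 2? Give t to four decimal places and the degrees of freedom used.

Let group 1 = line 1, group 2 = line 2. H0: μ_1 = μ_2; H1: μ_1 < μ_2 (two-sample pooled-variance t-test, left-tailed).
s_p² = [(6−1)·10² + (16−1)·7.45²]/(6+16−2) = 66.6269
t = (85.3 − 96)/√[66.6269·(1/6 + 1/16)] = -2.7383
df = n₁ + n₂ − 2 = 20
p-value = P(T ≤ -2.7383) ≈ 0.006
Since p ≈ 0.006 < α = 0.05, reject H0; the data support H1.

t = -2.7383, df = 20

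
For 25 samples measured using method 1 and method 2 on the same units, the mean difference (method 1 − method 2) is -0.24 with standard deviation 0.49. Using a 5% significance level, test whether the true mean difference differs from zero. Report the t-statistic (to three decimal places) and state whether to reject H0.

H0: μ_d = 0; H1: μ_d ≠ 0 (paired t-test on the differences, two-sided).
t = d̄/(s_d/√n) = -0.24/(0.49/√25) = -2.449
df = n − 1 = 24
Two-sided p-value ≈ 0.0220
Since p ≈ 0.0220 < α = 0.05, reject H0; the data support H1.

t = -2.449; reject H0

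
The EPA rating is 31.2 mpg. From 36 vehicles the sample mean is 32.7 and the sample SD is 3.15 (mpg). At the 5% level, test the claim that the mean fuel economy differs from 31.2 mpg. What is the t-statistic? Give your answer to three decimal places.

H0: μ = 31.2; H1: μ ≠ 31.2 (one-sample t-test, two-sided).
t = (x̄ − μ₀)/(s/√n) = (32.7 − 31.2)/(3.15/√36) = 2.857
df = n − 1 = 35
Two-sided p-value ≈ 0.0071
Since p ≈ 0.0071 < α = 0.05, reject H0; the data support H1.

2.857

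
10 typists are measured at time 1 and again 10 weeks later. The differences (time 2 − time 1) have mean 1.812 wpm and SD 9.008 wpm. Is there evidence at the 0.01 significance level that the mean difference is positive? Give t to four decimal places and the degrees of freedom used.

H0: μ_d = 0; H1: μ_d > 0 (paired t-test on the differences, right-tailed).
t = d̄/(s_d/√n) = 1.812/(9.008/√10) = 0.6361
df = n − 1 = 9
p-value = P(T ≥ 0.6361) ≈ 0.2703
Since p ≈ 0.2703 > α = 0.01, fail to reject H0; the data do not provide sufficient evidence against H0.

t = 0.6361, df = 9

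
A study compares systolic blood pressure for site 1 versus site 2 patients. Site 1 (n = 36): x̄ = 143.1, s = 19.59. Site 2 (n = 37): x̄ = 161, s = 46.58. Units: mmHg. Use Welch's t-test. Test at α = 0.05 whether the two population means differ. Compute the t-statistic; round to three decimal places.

-2.150

Let group 1 = site 1, group 2 = site 2. H0: μ_1 = μ_2; H1: μ_1 ≠ μ_2 (Welch's two-sample t-test, two-sided).
t = (x̄_1 − x̄_2)/√(s_1²/n_1 + s_2²/n_2) = (143.1 − 161)/√(19.59²/36 + 46.58²/37) = -2.150
Welch–Satterthwaite df ≈ 48.63
Two-sided p-value ≈ 0.037
Since p ≈ 0.037 < α = 0.05, reject H0; the evidence is statistically significant.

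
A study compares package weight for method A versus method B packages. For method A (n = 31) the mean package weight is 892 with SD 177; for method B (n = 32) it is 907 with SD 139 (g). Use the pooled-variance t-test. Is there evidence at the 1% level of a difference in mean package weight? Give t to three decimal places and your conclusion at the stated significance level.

Let group 1 = method A, group 2 = method B. H0: μ_1 = μ_2; H1: μ_1 ≠ μ_2 (two-sample pooled-variance t-test, two-sided).
s_p² = [(31−1)·177² + (32−1)·139²]/(31+32−2) = 25226.6
t = (892 − 907)/√[25226.6·(1/31 + 1/32)] = -0.375
df = n₁ + n₂ − 2 = 61
Two-sided p-value ≈ 0.709
Since p ≈ 0.709 > α = 0.01, fail to reject H0; the evidence is not statistically significant.

t = -0.375; fail to reject H0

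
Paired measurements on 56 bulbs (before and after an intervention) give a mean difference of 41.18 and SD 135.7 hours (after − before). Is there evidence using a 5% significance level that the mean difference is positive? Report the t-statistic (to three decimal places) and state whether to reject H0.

t = 2.271; reject H0

H0: μ_d = 0; H1: μ_d > 0 (paired t-test on the differences, right-tailed).
t = d̄/(s_d/√n) = 41.18/(135.7/√56) = 2.271
df = n − 1 = 55
p-value = P(T ≥ 2.271) ≈ 0.0135
Since p ≈ 0.0135 < α = 0.05, reject H0; the evidence is statistically significant.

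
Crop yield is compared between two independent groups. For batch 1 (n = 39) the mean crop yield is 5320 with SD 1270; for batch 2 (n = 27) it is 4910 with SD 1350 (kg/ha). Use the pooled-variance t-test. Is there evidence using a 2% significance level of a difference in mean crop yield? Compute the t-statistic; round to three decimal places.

Let group 1 = batch 1, group 2 = batch 2. H0: μ_1 = μ_2; H1: μ_1 ≠ μ_2 (two-sample pooled-variance t-test, two-sided).
s_p² = [(39−1)·1270² + (27−1)·1350²]/(39+27−2) = 1698050
t = (5320 − 4910)/√[1698050·(1/39 + 1/27)] = 1.257
df = n₁ + n₂ − 2 = 64
Two-sided p-value ≈ 0.2134
Since p ≈ 0.2134 > α = 0.02, fail to reject H0; the evidence is not statistically significant.

1.257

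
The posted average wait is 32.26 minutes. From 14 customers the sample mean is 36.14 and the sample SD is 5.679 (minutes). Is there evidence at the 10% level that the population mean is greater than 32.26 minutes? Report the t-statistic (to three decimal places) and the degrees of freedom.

H0: μ = 32.26; H1: μ > 32.26 (one-sample t-test, right-tailed).
t = (x̄ − μ₀)/(s/√n) = (36.14 − 32.26)/(5.679/√14) = 2.556
df = n − 1 = 13
p-value = P(T ≥ 2.556) ≈ 0.0120
Since p ≈ 0.0120 < α = 0.1, reject H0; the data support H1.

t = 2.556, df = 13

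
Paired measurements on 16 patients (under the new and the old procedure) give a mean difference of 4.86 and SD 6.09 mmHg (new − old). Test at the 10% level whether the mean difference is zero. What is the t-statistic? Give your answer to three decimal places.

3.192

H0: μ_d = 0; H1: μ_d ≠ 0 (paired t-test on the differences, two-sided).
t = d̄/(s_d/√n) = 4.86/(6.09/√16) = 3.192
df = n − 1 = 15
Two-sided p-value ≈ 0.0061
Since p ≈ 0.0061 < α = 0.1, reject H0; the evidence is statistically significant.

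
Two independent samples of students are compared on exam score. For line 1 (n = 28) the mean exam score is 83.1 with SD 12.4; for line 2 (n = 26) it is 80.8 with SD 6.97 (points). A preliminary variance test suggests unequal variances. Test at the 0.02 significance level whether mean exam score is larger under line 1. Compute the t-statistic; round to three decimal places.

Let group 1 = line 1, group 2 = line 2. H0: μ_1 = μ_2; H1: μ_1 > μ_2 (Welch's two-sample t-test, right-tailed).
t = (x̄_1 − x̄_2)/√(s_1²/n_1 + s_2²/n_2) = (83.1 − 80.8)/√(12.4²/28 + 6.97²/26) = 0.848
Welch–Satterthwaite df ≈ 43.11
p-value = P(T ≥ 0.848) ≈ 0.2006
Since p ≈ 0.2006 > α = 0.02, fail to reject H0; the evidence is not statistically significant.

0.848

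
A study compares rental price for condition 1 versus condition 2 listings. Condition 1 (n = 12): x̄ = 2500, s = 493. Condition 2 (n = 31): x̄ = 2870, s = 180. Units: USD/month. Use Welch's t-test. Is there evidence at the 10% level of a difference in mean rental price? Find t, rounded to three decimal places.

Let group 1 = condition 1, group 2 = condition 2. H0: μ_1 = μ_2; H1: μ_1 ≠ μ_2 (Welch's two-sample t-test, two-sided).
t = (x̄_1 − x̄_2)/√(s_1²/n_1 + s_2²/n_2) = (2500 − 2870)/√(493²/12 + 180²/31) = -2.535
Welch–Satterthwaite df ≈ 12.15
Two-sided p-value ≈ 0.026
Since p ≈ 0.026 < α = 0.1, reject H0; the data support H1.

-2.535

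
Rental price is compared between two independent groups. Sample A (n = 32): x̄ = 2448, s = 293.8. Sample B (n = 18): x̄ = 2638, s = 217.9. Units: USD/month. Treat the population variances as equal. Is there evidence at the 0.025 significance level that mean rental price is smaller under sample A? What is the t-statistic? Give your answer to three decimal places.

-2.394

Let group 1 = sample A, group 2 = sample B. H0: μ_1 = μ_2; H1: μ_1 < μ_2 (two-sample pooled-variance t-test, left-tailed).
s_p² = [(32−1)·293.8² + (18−1)·217.9²]/(32+18−2) = 72563.3
t = (2448 − 2638)/√[72563.3·(1/32 + 1/18)] = -2.394
df = n₁ + n₂ − 2 = 48
p-value = P(T ≤ -2.394) ≈ 0.0103
Since p ≈ 0.0103 < α = 0.025, reject H0; the data support H1.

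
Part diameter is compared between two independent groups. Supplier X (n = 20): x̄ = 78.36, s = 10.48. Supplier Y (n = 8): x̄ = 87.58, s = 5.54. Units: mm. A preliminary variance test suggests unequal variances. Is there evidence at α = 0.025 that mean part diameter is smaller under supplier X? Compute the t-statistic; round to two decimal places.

Let group 1 = supplier X, group 2 = supplier Y. H0: μ_1 = μ_2; H1: μ_1 < μ_2 (Welch's two-sample t-test, left-tailed).
t = (x̄_1 − x̄_2)/√(s_1²/n_1 + s_2²/n_2) = (78.36 − 87.58)/√(10.48²/20 + 5.54²/8) = -3.02
Welch–Satterthwaite df ≈ 23.58
p-value = P(T ≤ -3.02) ≈ 0.003
Since p ≈ 0.003 < α = 0.025, reject H0; the data support H1.

-3.02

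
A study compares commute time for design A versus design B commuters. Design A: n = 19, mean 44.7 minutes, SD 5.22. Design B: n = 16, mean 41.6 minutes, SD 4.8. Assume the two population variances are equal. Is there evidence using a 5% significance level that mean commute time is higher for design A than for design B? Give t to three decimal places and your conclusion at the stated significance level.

Let group 1 = design A, group 2 = design B. H0: μ_1 = μ_2; H1: μ_1 > μ_2 (two-sample pooled-variance t-test, right-tailed).
s_p² = [(19−1)·5.22² + (16−1)·4.8²]/(19+16−2) = 25.3355
t = (44.7 − 41.6)/√[25.3355·(1/19 + 1/16)] = 1.815
df = n₁ + n₂ − 2 = 33
p-value = P(T ≥ 1.815) ≈ 0.039
Since p ≈ 0.039 < α = 0.05, reject H0; the data support H1.

t = 1.815; reject H0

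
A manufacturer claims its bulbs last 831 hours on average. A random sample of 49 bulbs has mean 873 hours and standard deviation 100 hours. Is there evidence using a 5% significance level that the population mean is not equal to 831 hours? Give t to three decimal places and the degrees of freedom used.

H0: μ = 831; H1: μ ≠ 831 (one-sample t-test, two-sided).
t = (x̄ − μ₀)/(s/√n) = (873 − 831)/(100/√49) = 2.940
df = n − 1 = 48
Two-sided p-value ≈ 0.0050
Since p ≈ 0.0050 < α = 0.05, reject H0; the evidence is statistically significant.

t = 2.940, df = 48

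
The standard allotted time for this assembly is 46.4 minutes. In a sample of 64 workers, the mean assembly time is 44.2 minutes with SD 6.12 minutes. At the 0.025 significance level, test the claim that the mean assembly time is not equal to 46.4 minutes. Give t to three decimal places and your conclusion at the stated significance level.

t = -2.876; reject H0

H0: μ = 46.4; H1: μ ≠ 46.4 (one-sample t-test, two-sided).
t = (x̄ − μ₀)/(s/√n) = (44.2 − 46.4)/(6.12/√64) = -2.876
df = n − 1 = 63
Two-sided p-value ≈ 0.0055
Since p ≈ 0.0055 < α = 0.025, reject H0; the data support H1.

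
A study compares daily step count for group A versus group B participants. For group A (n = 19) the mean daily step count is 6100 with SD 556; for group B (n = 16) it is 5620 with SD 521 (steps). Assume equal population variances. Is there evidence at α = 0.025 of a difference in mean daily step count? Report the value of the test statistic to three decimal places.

Let group 1 = group A, group 2 = group B. H0: μ_1 = μ_2; H1: μ_1 ≠ μ_2 (two-sample pooled-variance t-test, two-sided).
s_p² = [(19−1)·556² + (16−1)·521²]/(19+16−2) = 292002
t = (6100 − 5620)/√[292002·(1/19 + 1/16)] = 2.618
df = n₁ + n₂ − 2 = 33
Two-sided p-value ≈ 0.0133
Since p ≈ 0.0133 < α = 0.025, reject H0; the data support H1.

2.618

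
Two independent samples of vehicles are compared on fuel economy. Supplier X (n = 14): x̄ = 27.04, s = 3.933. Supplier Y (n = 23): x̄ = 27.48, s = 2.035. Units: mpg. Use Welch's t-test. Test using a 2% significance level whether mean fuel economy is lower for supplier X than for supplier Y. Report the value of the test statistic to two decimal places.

Let group 1 = supplier X, group 2 = supplier Y. H0: μ_1 = μ_2; H1: μ_1 < μ_2 (Welch's two-sample t-test, left-tailed).
t = (x̄_1 − x̄_2)/√(s_1²/n_1 + s_2²/n_2) = (27.04 − 27.48)/√(3.933²/14 + 2.035²/23) = -0.39
Welch–Satterthwaite df ≈ 17.31
p-value = P(T ≤ -0.39) ≈ 0.351
Since p ≈ 0.351 > α = 0.02, fail to reject H0; the evidence is not statistically significant.

-0.39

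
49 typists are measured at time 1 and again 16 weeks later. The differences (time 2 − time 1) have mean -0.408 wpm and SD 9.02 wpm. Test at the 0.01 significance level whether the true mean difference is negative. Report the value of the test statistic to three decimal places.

-0.317

H0: μ_d = 0; H1: μ_d < 0 (paired t-test on the differences, left-tailed).
t = d̄/(s_d/√n) = -0.408/(9.02/√49) = -0.317
df = n − 1 = 48
p-value = P(T ≤ -0.317) ≈ 0.3764
Since p ≈ 0.3764 > α = 0.01, fail to reject H0; the evidence is not statistically significant.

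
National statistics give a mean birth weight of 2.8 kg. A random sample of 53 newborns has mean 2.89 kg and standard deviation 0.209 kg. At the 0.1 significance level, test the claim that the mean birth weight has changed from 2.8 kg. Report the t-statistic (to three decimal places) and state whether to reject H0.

t = 3.135; reject H0

H0: μ = 2.8; H1: μ ≠ 2.8 (one-sample t-test, two-sided).
t = (x̄ − μ₀)/(s/√n) = (2.89 − 2.8)/(0.209/√53) = 3.135
df = n − 1 = 52
Two-sided p-value ≈ 0.0028
Since p ≈ 0.0028 < α = 0.1, reject H0; the evidence is statistically significant.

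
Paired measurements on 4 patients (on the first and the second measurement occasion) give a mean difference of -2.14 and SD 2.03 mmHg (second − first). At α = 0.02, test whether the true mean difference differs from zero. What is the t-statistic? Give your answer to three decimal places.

H0: μ_d = 0; H1: μ_d ≠ 0 (paired t-test on the differences, two-sided).
t = d̄/(s_d/√n) = -2.14/(2.03/√4) = -2.108
df = n − 1 = 3
Two-sided p-value ≈ 0.1256
Since p ≈ 0.1256 > α = 0.02, fail to reject H0; the data do not provide sufficient evidence against H0.

-2.108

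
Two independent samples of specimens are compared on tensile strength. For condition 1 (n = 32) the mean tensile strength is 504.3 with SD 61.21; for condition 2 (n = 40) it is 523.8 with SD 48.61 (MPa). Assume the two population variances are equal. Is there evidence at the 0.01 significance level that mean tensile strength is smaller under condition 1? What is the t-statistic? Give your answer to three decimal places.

Let group 1 = condition 1, group 2 = condition 2. H0: μ_1 = μ_2; H1: μ_1 < μ_2 (two-sample pooled-variance t-test, left-tailed).
s_p² = [(32−1)·61.21² + (40−1)·48.61²]/(32+40−2) = 2975.73
t = (504.3 − 523.8)/√[2975.73·(1/32 + 1/40)] = -1.507
df = n₁ + n₂ − 2 = 70
p-value = P(T ≤ -1.507) ≈ 0.0681
Since p ≈ 0.0681 > α = 0.01, fail to reject H0; the evidence is not statistically significant.

-1.507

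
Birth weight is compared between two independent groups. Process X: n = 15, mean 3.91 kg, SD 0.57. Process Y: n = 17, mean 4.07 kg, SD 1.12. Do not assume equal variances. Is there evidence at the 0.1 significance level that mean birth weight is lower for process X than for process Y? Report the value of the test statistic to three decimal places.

-0.518

Let group 1 = process X, group 2 = process Y. H0: μ_1 = μ_2; H1: μ_1 < μ_2 (Welch's two-sample t-test, left-tailed).
t = (x̄_1 − x̄_2)/√(s_1²/n_1 + s_2²/n_2) = (3.91 − 4.07)/√(0.57²/15 + 1.12²/17) = -0.518
Welch–Satterthwaite df ≈ 24.37
p-value = P(T ≤ -0.518) ≈ 0.3046
Since p ≈ 0.3046 > α = 0.1, fail to reject H0; the data do not provide sufficient evidence against H0.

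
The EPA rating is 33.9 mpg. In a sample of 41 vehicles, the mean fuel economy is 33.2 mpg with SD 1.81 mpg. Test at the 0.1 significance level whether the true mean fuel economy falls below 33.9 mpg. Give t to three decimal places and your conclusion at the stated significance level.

t = -2.476; reject H0

H0: μ = 33.9; H1: μ < 33.9 (one-sample t-test, left-tailed).
t = (x̄ − μ₀)/(s/√n) = (33.2 − 33.9)/(1.81/√41) = -2.476
df = n − 1 = 40
p-value = P(T ≤ -2.476) ≈ 0.0088
Since p ≈ 0.0088 < α = 0.1, reject H0; the data support H1.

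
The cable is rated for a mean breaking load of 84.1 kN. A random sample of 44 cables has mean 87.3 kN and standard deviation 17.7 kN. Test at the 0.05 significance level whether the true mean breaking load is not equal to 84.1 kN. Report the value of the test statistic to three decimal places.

1.199

H0: μ = 84.1; H1: μ ≠ 84.1 (one-sample t-test, two-sided).
t = (x̄ − μ₀)/(s/√n) = (87.3 − 84.1)/(17.7/√44) = 1.199
df = n − 1 = 43
Two-sided p-value ≈ 0.237
Since p ≈ 0.237 > α = 0.05, fail to reject H0; the data do not provide sufficient evidence against H0.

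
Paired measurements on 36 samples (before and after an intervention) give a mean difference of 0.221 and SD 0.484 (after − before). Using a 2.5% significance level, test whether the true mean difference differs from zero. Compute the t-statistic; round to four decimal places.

H0: μ_d = 0; H1: μ_d ≠ 0 (paired t-test on the differences, two-sided).
t = d̄/(s_d/√n) = 0.221/(0.484/√36) = 2.7397
df = n − 1 = 35
Two-sided p-value ≈ 0.0096
Since p ≈ 0.0096 < α = 0.025, reject H0; the evidence is statistically significant.

2.7397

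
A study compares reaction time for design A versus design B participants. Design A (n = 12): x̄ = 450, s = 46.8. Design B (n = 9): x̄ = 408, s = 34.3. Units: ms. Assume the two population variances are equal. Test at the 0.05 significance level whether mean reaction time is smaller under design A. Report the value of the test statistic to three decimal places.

Let group 1 = design A, group 2 = design B. H0: μ_1 = μ_2; H1: μ_1 < μ_2 (two-sample pooled-variance t-test, left-tailed).
s_p² = [(12−1)·46.8² + (9−1)·34.3²]/(12+9−2) = 1763.4
t = (450 − 408)/√[1763.4·(1/12 + 1/9)] = 2.268
df = n₁ + n₂ − 2 = 19
p-value = P(T ≤ 2.268) ≈ 0.982
Since p ≈ 0.982 > α = 0.05, fail to reject H0; the evidence is not statistically significant.

2.268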